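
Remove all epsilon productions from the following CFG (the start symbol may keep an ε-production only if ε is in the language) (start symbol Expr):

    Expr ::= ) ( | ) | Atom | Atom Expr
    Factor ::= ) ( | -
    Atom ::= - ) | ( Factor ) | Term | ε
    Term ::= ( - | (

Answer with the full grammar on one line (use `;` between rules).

Nullable nonterminals: {Atom, Expr}.
ε ∈ L(G) since Expr is nullable, so keep Expr → ε.

Expr ::= ) ( | ) | Atom | Atom Expr | ε; Factor ::= ) ( | -; Atom ::= - ) | ( Factor ) | Term; Term ::= ( - | (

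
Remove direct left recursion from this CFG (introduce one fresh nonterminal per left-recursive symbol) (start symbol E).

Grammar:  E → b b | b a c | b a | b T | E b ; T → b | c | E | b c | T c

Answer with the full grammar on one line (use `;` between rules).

E → b b E' | b a c E' | b a E' | b T E'; T → b T' | c T' | E T' | b c T'; E' → b E' | ε; T' → c T' | ε

Directly left-recursive nonterminals: E, T.
For E: α = {b}, β = {b b, b a c, b a, b T}. Rewrite as E → β E' and E' → α E' | ε.
For T: α = {c}, β = {b, c, E, b c}. Rewrite as T → β T' and T' → α T' | ε.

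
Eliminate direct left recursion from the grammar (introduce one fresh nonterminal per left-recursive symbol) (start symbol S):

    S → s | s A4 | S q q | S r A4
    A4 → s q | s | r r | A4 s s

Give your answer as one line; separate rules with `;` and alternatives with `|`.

Directly left-recursive nonterminals: S, A4.
For S: α = {q q, r A4}, β = {s, s A4}. Rewrite as S → β S' and S' → α S' | ε.
For A4: α = {s s}, β = {s q, s, r r}. Rewrite as A4 → β A4' and A4' → α A4' | ε.

S → s S' | s A4 S'; A4 → s q A4' | s A4' | r r A4'; S' → q q S' | r A4 S' | ε; A4' → s s A4' | ε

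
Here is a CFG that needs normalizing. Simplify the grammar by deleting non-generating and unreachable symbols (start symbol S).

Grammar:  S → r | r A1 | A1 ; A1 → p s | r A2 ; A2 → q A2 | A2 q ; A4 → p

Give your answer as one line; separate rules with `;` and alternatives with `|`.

S → r | r A1 | A1; A1 → p s

Generating nonterminals: {A1, A4, S}.
Reachable from S after that: {A1, S}.
Removed useless symbols: {A2, A4} and every production mentioning them.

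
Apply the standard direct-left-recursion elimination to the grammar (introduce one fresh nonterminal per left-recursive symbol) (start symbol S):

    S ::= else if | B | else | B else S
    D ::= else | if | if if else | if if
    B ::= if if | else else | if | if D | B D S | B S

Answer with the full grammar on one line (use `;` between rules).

S ::= else if | B | else | B else S; D ::= else | if | if if else | if if; B ::= if if B' | else else B' | if B' | if D B'; B' ::= D S B' | S B' | ε

Directly left-recursive nonterminal: B.
For B: α = {D S, S}, β = {if if, else else, if, if D}. Rewrite as B → β B' and B' → α B' | ε.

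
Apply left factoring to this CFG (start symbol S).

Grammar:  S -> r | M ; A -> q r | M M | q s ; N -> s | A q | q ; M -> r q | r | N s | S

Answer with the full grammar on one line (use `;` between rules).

A has alternatives sharing prefix 'q': factor to A → q A' with A' → r | s.
M has alternatives sharing prefix 'r': factor to M → r M' with M' → q | ε.

S -> r | M; A -> M M | q A'; N -> s | A q | q; M -> N s | S | r M'; A' -> r | s; M' -> q | ε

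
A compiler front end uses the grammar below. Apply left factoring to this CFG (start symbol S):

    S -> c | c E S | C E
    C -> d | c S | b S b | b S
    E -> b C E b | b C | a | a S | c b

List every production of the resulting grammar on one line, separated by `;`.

S has alternatives sharing prefix 'c': factor to S → c S' with S' → ε | E S.
C has alternatives sharing prefix 'b S': factor to C → b S C' with C' → b | ε.
E has alternatives sharing prefix 'b C': factor to E → b C E' with E' → E b | ε.
E has alternatives sharing prefix 'a': factor to E → a E'' with E'' → ε | S.

S -> C E | c S'; C -> d | c S | b S C'; E -> c b | b C E' | a E''; S' -> ε | E S; C' -> b | ε; E' -> E b | ε; E'' -> ε | S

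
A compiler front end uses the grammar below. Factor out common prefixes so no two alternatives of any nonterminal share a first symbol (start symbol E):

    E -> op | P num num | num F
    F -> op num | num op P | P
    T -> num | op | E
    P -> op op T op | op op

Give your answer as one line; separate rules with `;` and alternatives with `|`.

E -> op | P num num | num F; F -> op num | num op P | P; T -> num | op | E; P -> op op P'; P' -> T op | ε

P has alternatives sharing prefix 'op op': factor to P → op op P' with P' → T op | ε.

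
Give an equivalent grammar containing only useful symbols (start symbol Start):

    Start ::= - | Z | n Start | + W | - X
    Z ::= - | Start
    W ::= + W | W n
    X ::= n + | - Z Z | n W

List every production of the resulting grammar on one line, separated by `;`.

Start ::= - | Z | n Start | - X; Z ::= - | Start; X ::= n + | - Z Z

Generating nonterminals: {Start, X, Z}.
Reachable from Start after that: {Start, X, Z}.
Removed useless symbols: {W} and every production mentioning them.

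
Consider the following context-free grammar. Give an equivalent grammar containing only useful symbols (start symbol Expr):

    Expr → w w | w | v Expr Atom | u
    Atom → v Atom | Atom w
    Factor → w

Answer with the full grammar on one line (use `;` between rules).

Expr → w w | w | u

Generating nonterminals: {Expr, Factor}.
Reachable from Expr after that: {Expr}.
Removed useless symbols: {Atom, Factor} and every production mentioning them.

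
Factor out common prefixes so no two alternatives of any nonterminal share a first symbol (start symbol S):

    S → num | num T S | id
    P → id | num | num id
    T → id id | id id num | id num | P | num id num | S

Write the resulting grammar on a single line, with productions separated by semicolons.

S has alternatives sharing prefix 'num': factor to S → num S' with S' → ε | T S.
P has alternatives sharing prefix 'num': factor to P → num P' with P' → ε | id.
T has alternatives sharing prefix 'id': factor to T → id T' with T' → id | id num | num.
T' has alternatives sharing prefix 'id': factor to T' → id T'' with T'' → ε | num.

S → id | num S'; P → id | num P'; T → P | num id num | S | id T'; S' → epsilon | T S; P' → epsilon | id; T' → num | id T''; T'' → epsilon | num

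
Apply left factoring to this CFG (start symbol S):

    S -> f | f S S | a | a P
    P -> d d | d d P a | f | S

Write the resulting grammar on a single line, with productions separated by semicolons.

S has alternatives sharing prefix 'f': factor to S → f S' with S' → ε | S S.
S has alternatives sharing prefix 'a': factor to S → a S'' with S'' → ε | P.
P has alternatives sharing prefix 'd d': factor to P → d d P' with P' → ε | P a.

S -> f S' | a S''; P -> f | S | d d P'; S' -> ε | S S; S'' -> ε | P; P' -> ε | P a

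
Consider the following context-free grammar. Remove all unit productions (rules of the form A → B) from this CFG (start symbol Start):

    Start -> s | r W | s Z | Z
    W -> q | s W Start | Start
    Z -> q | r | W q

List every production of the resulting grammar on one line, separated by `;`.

Start -> q | r | W q | s | r W | s Z; W -> q | r | W q | s | r W | s Z | s W Start; Z -> q | r | W q

Unit pairs: Start ⇒* {Z}; W ⇒* {Start, Z}.
For each unit pair (A, B), copy every non-unit production of B to A, then drop all unit productions.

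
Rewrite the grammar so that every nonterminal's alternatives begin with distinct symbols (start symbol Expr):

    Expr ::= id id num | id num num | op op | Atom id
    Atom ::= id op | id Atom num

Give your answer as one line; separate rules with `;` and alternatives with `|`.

Expr has alternatives sharing prefix 'id': factor to Expr → id Expr1 with Expr1 → id num | num num.
Atom has alternatives sharing prefix 'id': factor to Atom → id Atom1 with Atom1 → op | Atom num.

Expr ::= op op | Atom id | id Expr1; Atom ::= id Atom1; Expr1 ::= id num | num num; Atom1 ::= op | Atom num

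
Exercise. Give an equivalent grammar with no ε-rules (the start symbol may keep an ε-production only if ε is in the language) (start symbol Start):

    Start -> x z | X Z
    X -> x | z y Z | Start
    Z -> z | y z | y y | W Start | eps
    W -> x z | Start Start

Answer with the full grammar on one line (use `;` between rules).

Start -> x z | X Z | X; X -> x | z y Z | z y | Start; Z -> z | y z | y y | W Start; W -> x z | Start Start

Nullable nonterminals: {Z}.
ε ∉ L(G), so no ε-production is kept.
Expand every rule over subsets of its nullable positions: Start → X Z gives X Z | X. X → z y Z gives z y Z | z y.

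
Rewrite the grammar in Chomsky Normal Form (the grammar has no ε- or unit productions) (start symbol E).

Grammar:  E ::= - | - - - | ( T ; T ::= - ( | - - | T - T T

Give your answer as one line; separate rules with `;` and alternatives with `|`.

Introduce a nonterminal for each terminal appearing in a rule of length ≥ 2: X1 → -, X2 → (.
Binarize each right-hand side of length ≥ 3 by chaining fresh nonterminals (Y1, Y2, …): affected rules were E → X1 X1 X1; T → T X1 T T.

E ::= - | X1 Y1 | X2 T; T ::= X1 X2 | X1 X1 | T Y2; X1 ::= -; X2 ::= (; Y1 ::= X1 X1; Y2 ::= X1 Y3; Y3 ::= T T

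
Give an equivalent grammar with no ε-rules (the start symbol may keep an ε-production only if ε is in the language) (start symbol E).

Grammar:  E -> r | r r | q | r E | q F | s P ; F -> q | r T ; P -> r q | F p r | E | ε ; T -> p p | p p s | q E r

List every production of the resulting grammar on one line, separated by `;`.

E -> r | r r | q | r E | q F | s P | s; F -> q | r T; P -> r q | F p r | E; T -> p p | p p s | q E r

The nullable symbols are {P}.
ε ∉ L(G), so no ε-production is kept.
Add the nullable-subset variants: E → s P gives s P | s.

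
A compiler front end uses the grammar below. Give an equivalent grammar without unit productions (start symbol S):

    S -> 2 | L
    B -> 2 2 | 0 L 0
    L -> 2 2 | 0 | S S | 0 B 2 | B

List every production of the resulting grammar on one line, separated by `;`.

Unit pairs: L ⇒* {B}; S ⇒* {B, L}.
Replace each nonterminal's rules with the union of the non-unit rules of every nonterminal it unit-derives.

S -> 2 2 | 0 | S S | 0 B 2 | 0 L 0 | 2; B -> 2 2 | 0 L 0; L -> 2 2 | 0 | S S | 0 B 2 | 0 L 0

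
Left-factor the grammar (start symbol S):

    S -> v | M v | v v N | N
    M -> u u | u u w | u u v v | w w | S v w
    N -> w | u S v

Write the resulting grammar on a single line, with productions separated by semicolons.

S -> M v | N | v S'; M -> w w | S v w | u u M'; N -> w | u S v; S' -> ε | v N; M' -> ε | w | v v

S has alternatives sharing prefix 'v': factor to S → v S' with S' → ε | v N.
M has alternatives sharing prefix 'u u': factor to M → u u M' with M' → ε | w | v v.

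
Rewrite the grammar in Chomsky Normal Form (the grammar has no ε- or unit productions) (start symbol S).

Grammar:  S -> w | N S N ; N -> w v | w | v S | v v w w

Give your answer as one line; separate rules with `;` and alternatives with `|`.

S -> w | N Y1; N -> X1 X2 | w | X2 S | X2 Y2; X1 -> w; X2 -> v; Y1 -> S N; Y2 -> X2 Y3; Y3 -> X1 X1

Introduce a nonterminal for each terminal appearing in a rule of length ≥ 2: X1 → w, X2 → v.
Binarize each right-hand side of length ≥ 3 by chaining fresh nonterminals (Y1, Y2, …): affected rules were S → N S N; N → X2 X2 X1 X1.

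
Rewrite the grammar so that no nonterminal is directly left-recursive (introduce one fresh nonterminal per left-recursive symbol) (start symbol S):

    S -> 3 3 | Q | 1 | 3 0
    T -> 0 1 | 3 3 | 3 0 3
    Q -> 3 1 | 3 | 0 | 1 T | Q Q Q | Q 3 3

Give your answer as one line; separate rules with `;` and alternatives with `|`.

Directly left-recursive nonterminal: Q.
For Q: α = {Q Q, 3 3}, β = {3 1, 3, 0, 1 T}. Rewrite as Q → β Q' and Q' → α Q' | ε.

S -> 3 3 | Q | 1 | 3 0; T -> 0 1 | 3 3 | 3 0 3; Q -> 3 1 Q' | 3 Q' | 0 Q' | 1 T Q'; Q' -> Q Q Q' | 3 3 Q' | ε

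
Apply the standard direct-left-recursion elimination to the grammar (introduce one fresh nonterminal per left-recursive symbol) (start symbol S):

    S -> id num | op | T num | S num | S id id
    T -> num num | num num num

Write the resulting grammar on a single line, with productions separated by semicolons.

S -> id num S' | op S' | T num S'; T -> num num | num num num; S' -> num S' | id id S' | eps

Directly left-recursive nonterminal: S.
For S: α = {num, id id}, β = {id num, op, T num}. Rewrite as S → β S' and S' → α S' | ε.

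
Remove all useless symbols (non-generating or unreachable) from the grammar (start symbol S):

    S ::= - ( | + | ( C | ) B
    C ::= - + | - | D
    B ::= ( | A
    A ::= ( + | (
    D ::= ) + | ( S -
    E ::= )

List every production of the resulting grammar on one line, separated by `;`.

S ::= - ( | + | ( C | ) B; C ::= - + | - | D; B ::= ( | A; A ::= ( + | (; D ::= ) + | ( S -

Generating nonterminals: {A, B, C, D, E, S}.
Reachable from S after that: {A, B, C, D, S}.
Removed useless symbols: {E} and every production mentioning them.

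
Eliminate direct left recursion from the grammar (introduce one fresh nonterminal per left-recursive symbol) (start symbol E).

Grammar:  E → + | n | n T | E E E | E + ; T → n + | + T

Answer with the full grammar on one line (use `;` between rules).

E → + E' | n E' | n T E'; T → n + | + T; E' → E E E' | + E' | ε

Left recursion appears on E.
For E: α = {E E, +}, β = {+, n, n T}. Rewrite as E → β E' and E' → α E' | ε.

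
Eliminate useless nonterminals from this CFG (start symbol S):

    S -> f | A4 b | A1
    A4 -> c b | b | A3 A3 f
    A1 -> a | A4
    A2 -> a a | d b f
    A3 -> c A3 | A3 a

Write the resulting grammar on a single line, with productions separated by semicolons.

S -> f | A4 b | A1; A4 -> c b | b; A1 -> a | A4

Generating nonterminals: {A1, A2, A4, S}.
Reachable from S after that: {A1, A4, S}.
Removed useless symbols: {A2, A3} and every production mentioning them.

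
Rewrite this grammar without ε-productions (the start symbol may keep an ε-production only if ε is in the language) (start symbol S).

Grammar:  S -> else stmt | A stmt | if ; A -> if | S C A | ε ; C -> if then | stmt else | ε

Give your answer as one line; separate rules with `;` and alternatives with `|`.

The nullable symbols are {A, C}.
ε ∉ L(G), so no ε-production is kept.
Add the nullable-subset variants: S → A stmt gives A stmt | stmt. A → S C A gives S C A | S C | S A | S.

S -> else stmt | A stmt | stmt | if; A -> if | S C A | S C | S A | S; C -> if then | stmt else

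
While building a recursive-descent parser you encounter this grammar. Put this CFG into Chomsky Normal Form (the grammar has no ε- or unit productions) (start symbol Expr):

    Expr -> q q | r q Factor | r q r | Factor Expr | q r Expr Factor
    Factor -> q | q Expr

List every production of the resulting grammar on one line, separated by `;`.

Introduce a nonterminal for each terminal appearing in a rule of length ≥ 2: X1 → q, X2 → r.
Binarize each right-hand side of length ≥ 3 by chaining fresh nonterminals (Y1, Y2, …): affected rules were Expr → X2 X1 Factor; Expr → X2 X1 X2; Expr → X1 X2 Expr Factor.

Expr -> X1 X1 | X2 Y1 | X2 Y2 | Factor Expr | X1 Y3; Factor -> q | X1 Expr; X1 -> q; X2 -> r; Y1 -> X1 Factor; Y2 -> X1 X2; Y3 -> X2 Y4; Y4 -> Expr Factor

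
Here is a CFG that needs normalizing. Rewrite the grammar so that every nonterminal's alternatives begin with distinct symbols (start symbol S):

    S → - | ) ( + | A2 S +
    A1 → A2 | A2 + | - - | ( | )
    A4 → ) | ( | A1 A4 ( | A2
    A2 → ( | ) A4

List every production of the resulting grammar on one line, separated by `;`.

A1 has alternatives sharing prefix 'A2': factor to A1 → A2 A1' with A1' → ε | +.

S → - | ) ( + | A2 S +; A1 → - - | ( | ) | A2 A1'; A4 → ) | ( | A1 A4 ( | A2; A2 → ( | ) A4; A1' → ε | +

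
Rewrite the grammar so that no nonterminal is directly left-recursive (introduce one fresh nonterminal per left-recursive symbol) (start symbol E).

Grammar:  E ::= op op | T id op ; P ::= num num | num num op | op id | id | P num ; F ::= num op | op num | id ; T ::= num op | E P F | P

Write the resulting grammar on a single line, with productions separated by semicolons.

P is directly left-recursive.
For P: α = {num}, β = {num num, num num op, op id, id}. Rewrite as P → β P' and P' → α P' | ε.

E ::= op op | T id op; P ::= num num P' | num num op P' | op id P' | id P'; F ::= num op | op num | id; T ::= num op | E P F | P; P' ::= num P' | ε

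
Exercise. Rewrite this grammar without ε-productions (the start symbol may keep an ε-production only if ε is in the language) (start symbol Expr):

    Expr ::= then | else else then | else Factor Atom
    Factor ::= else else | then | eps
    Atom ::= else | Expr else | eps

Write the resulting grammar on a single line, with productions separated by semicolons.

Nullable set = {Atom, Factor}.
ε ∉ L(G), so no ε-production is kept.
Expand every rule over subsets of its nullable positions: Expr → else Factor Atom gives else Factor Atom | else Factor | else Atom | else.

Expr ::= then | else else then | else Factor Atom | else Factor | else Atom | else; Factor ::= else else | then; Atom ::= else | Expr else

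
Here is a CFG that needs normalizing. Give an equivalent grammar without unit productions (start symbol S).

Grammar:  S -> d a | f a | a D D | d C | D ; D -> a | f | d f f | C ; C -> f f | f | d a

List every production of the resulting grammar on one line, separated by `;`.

Unit pairs: D ⇒* {C}; S ⇒* {C, D}.
For every A with A ⇒* B via unit rules, add B's non-unit alternatives to A; then delete every rule of the form X → Y.

S -> a | f | d f f | f f | d a | f a | a D D | d C; D -> f f | f | d a | a | d f f; C -> f f | f | d a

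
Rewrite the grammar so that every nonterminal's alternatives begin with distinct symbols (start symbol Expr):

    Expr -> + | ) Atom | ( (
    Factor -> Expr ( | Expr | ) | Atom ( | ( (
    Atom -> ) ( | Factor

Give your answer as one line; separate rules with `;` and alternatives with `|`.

Factor has alternatives sharing prefix 'Expr': factor to Factor → Expr Factor1 with Factor1 → ( | ε.

Expr -> + | ) Atom | ( (; Factor -> ) | Atom ( | ( ( | Expr Factor1; Atom -> ) ( | Factor; Factor1 -> ( | ε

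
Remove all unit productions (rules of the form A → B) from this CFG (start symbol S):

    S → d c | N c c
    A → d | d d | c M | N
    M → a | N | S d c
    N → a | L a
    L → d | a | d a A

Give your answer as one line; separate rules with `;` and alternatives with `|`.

S → d c | N c c; A → a | L a | d | d d | c M; M → a | L a | S d c; N → a | L a; L → d | a | d a A

Unit pairs: A ⇒* {N}; M ⇒* {N}.
For each unit pair (A, B), copy every non-unit production of B to A, then drop all unit productions.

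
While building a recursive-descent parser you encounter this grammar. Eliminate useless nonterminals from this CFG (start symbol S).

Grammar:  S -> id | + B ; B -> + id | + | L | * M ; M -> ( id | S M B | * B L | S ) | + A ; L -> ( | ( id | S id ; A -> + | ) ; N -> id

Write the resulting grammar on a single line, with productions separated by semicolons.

S -> id | + B; B -> + id | + | L | * M; M -> ( id | S M B | * B L | S ) | + A; L -> ( | ( id | S id; A -> + | )

Generating nonterminals: {A, B, L, M, N, S}.
Reachable from S after that: {A, B, L, M, S}.
Removed useless symbols: {N} and every production mentioning them.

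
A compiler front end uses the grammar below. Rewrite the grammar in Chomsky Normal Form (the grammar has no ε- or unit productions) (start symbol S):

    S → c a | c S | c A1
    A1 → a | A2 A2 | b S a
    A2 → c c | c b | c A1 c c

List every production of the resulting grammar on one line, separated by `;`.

Introduce a nonterminal for each terminal appearing in a rule of length ≥ 2: X1 → c, X2 → a, X3 → b.
Binarize each right-hand side of length ≥ 3 by chaining fresh nonterminals (Y1, Y2, …): affected rules were A1 → X3 S X2; A2 → X1 A1 X1 X1.

S → X1 X2 | X1 S | X1 A1; A1 → a | A2 A2 | X3 Y1; A2 → X1 X1 | X1 X3 | X1 Y2; X1 → c; X2 → a; X3 → b; Y1 → S X2; Y2 → A1 Y3; Y3 → X1 X1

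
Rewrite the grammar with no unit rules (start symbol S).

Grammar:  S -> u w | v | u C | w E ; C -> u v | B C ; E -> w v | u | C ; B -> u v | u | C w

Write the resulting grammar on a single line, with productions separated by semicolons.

Unit pairs: E ⇒* {C}.
For each unit pair (A, B), copy every non-unit production of B to A, then drop all unit productions.

S -> u w | v | u C | w E; C -> u v | B C; E -> w v | u | u v | B C; B -> u v | u | C w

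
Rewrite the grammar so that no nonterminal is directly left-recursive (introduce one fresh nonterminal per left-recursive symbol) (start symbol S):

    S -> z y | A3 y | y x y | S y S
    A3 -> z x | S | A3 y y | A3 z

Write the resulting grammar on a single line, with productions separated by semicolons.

S -> z y S' | A3 y S' | y x y S'; A3 -> z x A3' | S A3'; S' -> y S S' | eps; A3' -> y y A3' | z A3' | eps

Directly left-recursive nonterminals: S, A3.
For S: α = {y S}, β = {z y, A3 y, y x y}. Rewrite as S → β S' and S' → α S' | ε.
For A3: α = {y y, z}, β = {z x, S}. Rewrite as A3 → β A3' and A3' → α A3' | ε.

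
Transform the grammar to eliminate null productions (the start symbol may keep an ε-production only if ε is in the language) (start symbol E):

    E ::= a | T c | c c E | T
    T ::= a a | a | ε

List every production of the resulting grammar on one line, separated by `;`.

E ::= a | T c | c | c c E | c c | T | ε; T ::= a a | a

Nullable set = {E, T}.
ε ∈ L(G) since E is nullable, so keep E → ε.
Expand every rule over subsets of its nullable positions: E → T c gives T c | c. E → c c E gives c c E | c c.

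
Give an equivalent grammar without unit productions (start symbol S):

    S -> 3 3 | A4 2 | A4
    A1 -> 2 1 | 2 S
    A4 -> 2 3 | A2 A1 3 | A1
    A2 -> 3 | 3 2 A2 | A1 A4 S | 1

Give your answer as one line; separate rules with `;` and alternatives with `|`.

Unit pairs: A4 ⇒* {A1}; S ⇒* {A1, A4}.
Replace each nonterminal's rules with the union of the non-unit rules of every nonterminal it unit-derives.

S -> 2 3 | A2 A1 3 | 2 1 | 2 S | 3 3 | A4 2; A1 -> 2 1 | 2 S; A4 -> 2 3 | A2 A1 3 | 2 1 | 2 S; A2 -> 3 | 3 2 A2 | A1 A4 S | 1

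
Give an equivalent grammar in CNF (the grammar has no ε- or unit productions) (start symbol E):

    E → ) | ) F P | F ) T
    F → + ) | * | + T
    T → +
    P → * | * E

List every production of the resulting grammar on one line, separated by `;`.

Introduce a nonterminal for each terminal appearing in a rule of length ≥ 2: X1 → ), X2 → +, X3 → *.
Binarize each right-hand side of length ≥ 3 by chaining fresh nonterminals (Y1, Y2, …): affected rules were E → X1 F P; E → F X1 T.

E → ) | X1 Y1 | F Y2; F → X2 X1 | * | X2 T; T → +; P → * | X3 E; X1 → ); X2 → +; X3 → *; Y1 → F P; Y2 → X1 T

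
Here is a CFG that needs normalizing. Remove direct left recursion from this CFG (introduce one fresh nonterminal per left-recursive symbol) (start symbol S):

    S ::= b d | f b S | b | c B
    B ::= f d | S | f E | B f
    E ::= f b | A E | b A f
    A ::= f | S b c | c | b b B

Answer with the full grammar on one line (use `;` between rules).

S ::= b d | f b S | b | c B; B ::= f d B' | S B' | f E B'; E ::= f b | A E | b A f; A ::= f | S b c | c | b b B; B' ::= f B' | epsilon

Left recursion appears on B.
For B: α = {f}, β = {f d, S, f E}. Rewrite as B → β B' and B' → α B' | ε.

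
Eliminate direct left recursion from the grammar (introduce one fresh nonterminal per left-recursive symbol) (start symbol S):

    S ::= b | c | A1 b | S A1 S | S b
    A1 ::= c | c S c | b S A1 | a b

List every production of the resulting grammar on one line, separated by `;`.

Left recursion appears on S.
For S: α = {A1 S, b}, β = {b, c, A1 b}. Rewrite as S → β S' and S' → α S' | ε.

S ::= b S' | c S' | A1 b S'; A1 ::= c | c S c | b S A1 | a b; S' ::= A1 S S' | b S' | ε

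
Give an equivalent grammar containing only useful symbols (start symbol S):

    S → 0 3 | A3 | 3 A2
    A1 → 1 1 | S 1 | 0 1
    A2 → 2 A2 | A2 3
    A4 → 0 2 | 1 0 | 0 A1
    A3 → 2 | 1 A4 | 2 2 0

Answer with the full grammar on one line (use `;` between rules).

Generating nonterminals: {A1, A3, A4, S}.
Reachable from S after that: {A1, A3, A4, S}.
Removed useless symbols: {A2} and every production mentioning them.

S → 0 3 | A3; A1 → 1 1 | S 1 | 0 1; A4 → 0 2 | 1 0 | 0 A1; A3 → 2 | 1 A4 | 2 2 0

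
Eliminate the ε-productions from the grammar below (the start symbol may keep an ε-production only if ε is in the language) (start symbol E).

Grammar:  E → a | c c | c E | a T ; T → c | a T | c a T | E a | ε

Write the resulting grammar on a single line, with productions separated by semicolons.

E → a | c c | c E | a T; T → c | a T | a | c a T | c a | E a

Nullable set = {T}.
ε ∉ L(G), so no ε-production is kept.
Expand every rule over subsets of its nullable positions: T → a T gives a T | a. T → c a T gives c a T | c a.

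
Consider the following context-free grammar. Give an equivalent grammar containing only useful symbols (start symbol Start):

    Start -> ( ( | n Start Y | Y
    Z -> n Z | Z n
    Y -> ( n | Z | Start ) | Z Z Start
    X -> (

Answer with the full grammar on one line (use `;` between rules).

Start -> ( ( | n Start Y | Y; Y -> ( n | Start )

Generating nonterminals: {Start, X, Y}.
Reachable from Start after that: {Start, Y}.
Removed useless symbols: {X, Z} and every production mentioning them.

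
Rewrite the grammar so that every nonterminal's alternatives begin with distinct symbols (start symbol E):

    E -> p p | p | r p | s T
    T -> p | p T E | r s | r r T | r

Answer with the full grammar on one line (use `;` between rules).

E has alternatives sharing prefix 'p': factor to E → p E' with E' → p | ε.
T has alternatives sharing prefix 'r': factor to T → r T' with T' → s | r T | ε.
T has alternatives sharing prefix 'p': factor to T → p T'' with T'' → ε | T E.

E -> r p | s T | p E'; T -> r T' | p T''; E' -> p | ε; T' -> s | r T | ε; T'' -> ε | T E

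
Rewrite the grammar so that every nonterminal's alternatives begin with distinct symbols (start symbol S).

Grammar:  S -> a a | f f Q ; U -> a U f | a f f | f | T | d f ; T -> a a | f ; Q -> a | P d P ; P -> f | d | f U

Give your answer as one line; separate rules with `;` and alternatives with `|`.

S -> a a | f f Q; U -> f | T | d f | a U'; T -> a a | f; Q -> a | P d P; P -> d | f P'; U' -> U f | f f; P' -> ε | U

U has alternatives sharing prefix 'a': factor to U → a U' with U' → U f | f f.
P has alternatives sharing prefix 'f': factor to P → f P' with P' → ε | U.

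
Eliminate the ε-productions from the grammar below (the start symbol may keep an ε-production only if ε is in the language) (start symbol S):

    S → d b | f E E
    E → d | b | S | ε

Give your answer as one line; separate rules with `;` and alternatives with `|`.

S → d b | f E E | f E | f; E → d | b | S

The nullable symbols are {E}.
ε ∉ L(G), so no ε-production is kept.
For each production, add variants omitting each subset of nullable occurrences: S → f E E gives f E E | f E | f.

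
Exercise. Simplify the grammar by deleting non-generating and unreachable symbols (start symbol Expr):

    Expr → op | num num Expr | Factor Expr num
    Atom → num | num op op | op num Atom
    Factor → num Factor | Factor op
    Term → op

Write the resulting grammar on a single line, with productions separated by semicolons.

Expr → op | num num Expr

Generating nonterminals: {Atom, Expr, Term}.
Reachable from Expr after that: {Expr}.
Removed useless symbols: {Atom, Factor, Term} and every production mentioning them.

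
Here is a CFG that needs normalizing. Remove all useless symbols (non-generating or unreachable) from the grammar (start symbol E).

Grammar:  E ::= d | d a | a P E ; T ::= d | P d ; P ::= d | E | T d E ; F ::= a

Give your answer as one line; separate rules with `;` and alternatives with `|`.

E ::= d | d a | a P E; T ::= d | P d; P ::= d | E | T d E

Generating nonterminals: {E, F, P, T}.
Reachable from E after that: {E, P, T}.
Removed useless symbols: {F} and every production mentioning them.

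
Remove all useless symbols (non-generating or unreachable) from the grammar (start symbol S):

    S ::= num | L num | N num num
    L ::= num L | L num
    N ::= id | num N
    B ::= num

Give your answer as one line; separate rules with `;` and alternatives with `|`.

S ::= num | N num num; N ::= id | num N

Generating nonterminals: {B, N, S}.
Reachable from S after that: {N, S}.
Removed useless symbols: {B, L} and every production mentioning them.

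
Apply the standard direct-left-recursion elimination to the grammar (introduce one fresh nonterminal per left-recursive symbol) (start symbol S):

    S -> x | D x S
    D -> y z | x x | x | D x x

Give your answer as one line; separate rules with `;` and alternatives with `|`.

Directly left-recursive nonterminal: D.
For D: α = {x x}, β = {y z, x x, x}. Rewrite as D → β D' and D' → α D' | ε.

S -> x | D x S; D -> y z D' | x x D' | x D'; D' -> x x D' | ε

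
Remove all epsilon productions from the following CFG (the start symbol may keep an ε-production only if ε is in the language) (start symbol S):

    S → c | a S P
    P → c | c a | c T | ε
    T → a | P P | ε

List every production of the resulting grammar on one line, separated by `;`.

S → c | a S P | a S; P → c | c a | c T; T → a | P P | P

Nullable nonterminals: {P, T}.
ε ∉ L(G), so no ε-production is kept.
Expand every rule over subsets of its nullable positions: S → a S P gives a S P | a S. T → P P gives P P | P.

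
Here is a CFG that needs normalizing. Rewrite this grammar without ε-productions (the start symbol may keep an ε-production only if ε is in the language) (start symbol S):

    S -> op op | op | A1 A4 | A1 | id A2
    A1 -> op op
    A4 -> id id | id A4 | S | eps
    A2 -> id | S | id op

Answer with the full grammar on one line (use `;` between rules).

Nullable set = {A4}.
ε ∉ L(G), so no ε-production is kept.
Add the nullable-subset variants: S → A1 A4 gives A1 A4 | A1. A4 → id A4 gives id A4 | id.

S -> op op | op | A1 A4 | A1 | id A2; A1 -> op op; A4 -> id id | id A4 | id | S; A2 -> id | S | id op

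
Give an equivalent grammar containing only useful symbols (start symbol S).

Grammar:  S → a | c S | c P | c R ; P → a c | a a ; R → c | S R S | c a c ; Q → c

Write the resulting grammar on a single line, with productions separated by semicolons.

Generating nonterminals: {P, Q, R, S}.
Reachable from S after that: {P, R, S}.
Removed useless symbols: {Q} and every production mentioning them.

S → a | c S | c P | c R; P → a c | a a; R → c | S R S | c a c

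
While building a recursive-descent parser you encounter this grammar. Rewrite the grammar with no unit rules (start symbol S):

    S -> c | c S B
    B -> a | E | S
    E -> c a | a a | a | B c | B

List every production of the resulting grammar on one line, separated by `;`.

Unit pairs: B ⇒* {E, S}; E ⇒* {B, S}.
Replace each nonterminal's rules with the union of the non-unit rules of every nonterminal it unit-derives.

S -> c | c S B; B -> a | c a | a a | B c | c | c S B; E -> a | c a | a a | B c | c | c S B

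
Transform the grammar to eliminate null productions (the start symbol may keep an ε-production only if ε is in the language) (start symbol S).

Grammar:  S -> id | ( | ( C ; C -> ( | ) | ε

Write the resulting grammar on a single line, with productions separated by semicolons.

S -> id | ( | ( C; C -> ( | )

Nullable nonterminals: {C}.
ε ∉ L(G), so no ε-production is kept.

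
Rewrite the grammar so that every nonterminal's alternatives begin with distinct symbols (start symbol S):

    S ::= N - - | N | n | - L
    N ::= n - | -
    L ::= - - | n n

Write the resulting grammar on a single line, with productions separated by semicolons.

S ::= n | - L | N S'; N ::= n - | -; L ::= - - | n n; S' ::= - - | epsilon

S has alternatives sharing prefix 'N': factor to S → N S' with S' → - - | ε.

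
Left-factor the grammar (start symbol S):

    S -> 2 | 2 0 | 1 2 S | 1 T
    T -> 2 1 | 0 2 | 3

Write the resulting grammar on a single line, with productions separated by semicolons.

S -> 2 S' | 1 S''; T -> 2 1 | 0 2 | 3; S' -> ε | 0; S'' -> 2 S | T

S has alternatives sharing prefix '2': factor to S → 2 S' with S' → ε | 0.
S has alternatives sharing prefix '1': factor to S → 1 S'' with S'' → 2 S | T.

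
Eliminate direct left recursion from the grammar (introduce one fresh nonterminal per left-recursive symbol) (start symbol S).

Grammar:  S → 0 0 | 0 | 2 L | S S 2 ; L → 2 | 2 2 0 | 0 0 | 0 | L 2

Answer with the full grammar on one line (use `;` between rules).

S → 0 0 S' | 0 S' | 2 L S'; L → 2 L' | 2 2 0 L' | 0 0 L' | 0 L'; S' → S 2 S' | ε; L' → 2 L' | ε

Directly left-recursive nonterminals: S, L.
For S: α = {S 2}, β = {0 0, 0, 2 L}. Rewrite as S → β S' and S' → α S' | ε.
For L: α = {2}, β = {2, 2 2 0, 0 0, 0}. Rewrite as L → β L' and L' → α L' | ε.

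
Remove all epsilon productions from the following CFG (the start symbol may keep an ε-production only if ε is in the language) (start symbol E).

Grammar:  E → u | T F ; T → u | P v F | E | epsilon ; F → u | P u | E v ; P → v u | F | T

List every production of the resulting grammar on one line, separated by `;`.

Nullable nonterminals: {P, T}.
ε ∉ L(G), so no ε-production is kept.
For each production, add variants omitting each subset of nullable occurrences: E → T F gives T F | F. T → P v F gives P v F | v F.

E → u | T F | F; T → u | P v F | v F | E; F → u | P u | E v; P → v u | F | T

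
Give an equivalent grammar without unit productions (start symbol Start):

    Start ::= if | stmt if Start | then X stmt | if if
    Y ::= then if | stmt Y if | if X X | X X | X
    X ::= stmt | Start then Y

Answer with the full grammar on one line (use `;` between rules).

Unit pairs: Y ⇒* {X}.
For each unit pair (A, B), copy every non-unit production of B to A, then drop all unit productions.

Start ::= if | stmt if Start | then X stmt | if if; Y ::= stmt | Start then Y | then if | stmt Y if | if X X | X X; X ::= stmt | Start then Y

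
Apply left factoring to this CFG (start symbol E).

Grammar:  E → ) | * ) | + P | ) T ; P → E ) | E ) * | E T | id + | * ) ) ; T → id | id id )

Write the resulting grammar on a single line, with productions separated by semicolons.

E → * ) | + P | ) E'; P → id + | * ) ) | E P'; T → id T'; E' → ε | T; P' → T | ) P''; T' → ε | id ); P'' → ε | *

E has alternatives sharing prefix ')': factor to E → ) E' with E' → ε | T.
P has alternatives sharing prefix 'E': factor to P → E P' with P' → ) | ) * | T.
T has alternatives sharing prefix 'id': factor to T → id T' with T' → ε | id ).
P' has alternatives sharing prefix ')': factor to P' → ) P'' with P'' → ε | *.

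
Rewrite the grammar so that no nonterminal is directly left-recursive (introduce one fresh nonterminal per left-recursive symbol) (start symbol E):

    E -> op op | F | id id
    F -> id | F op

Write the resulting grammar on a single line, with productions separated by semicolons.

E -> op op | F | id id; F -> id F'; F' -> op F' | epsilon

Left recursion appears on F.
For F: α = {op}, β = {id}. Rewrite as F → β F' and F' → α F' | ε.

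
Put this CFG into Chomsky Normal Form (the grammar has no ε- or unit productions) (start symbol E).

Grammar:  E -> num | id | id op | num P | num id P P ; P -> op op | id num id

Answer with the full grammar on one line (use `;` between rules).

E -> num | id | X1 X2 | X3 P | X3 Y1; P -> X2 X2 | X1 Y3; X1 -> id; X2 -> op; X3 -> num; Y1 -> X1 Y2; Y2 -> P P; Y3 -> X3 X1

Introduce a nonterminal for each terminal appearing in a rule of length ≥ 2: X1 → id, X2 → op, X3 → num.
Binarize each right-hand side of length ≥ 3 by chaining fresh nonterminals (Y1, Y2, …): affected rules were E → X3 X1 P P; P → X1 X3 X1.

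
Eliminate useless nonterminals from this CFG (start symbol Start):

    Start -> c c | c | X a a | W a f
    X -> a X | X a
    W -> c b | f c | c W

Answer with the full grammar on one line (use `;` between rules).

Generating nonterminals: {Start, W}.
Reachable from Start after that: {Start, W}.
Removed useless symbols: {X} and every production mentioning them.

Start -> c c | c | W a f; W -> c b | f c | c W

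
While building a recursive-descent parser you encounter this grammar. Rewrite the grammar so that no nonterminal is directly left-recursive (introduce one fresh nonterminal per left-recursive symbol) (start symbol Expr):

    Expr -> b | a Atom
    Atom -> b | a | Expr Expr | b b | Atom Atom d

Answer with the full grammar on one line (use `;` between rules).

Directly left-recursive nonterminal: Atom.
For Atom: α = {Atom d}, β = {b, a, Expr Expr, b b}. Rewrite as Atom → β Atom1 and Atom1 → α Atom1 | ε.

Expr -> b | a Atom; Atom -> b Atom1 | a Atom1 | Expr Expr Atom1 | b b Atom1; Atom1 -> Atom d Atom1 | ε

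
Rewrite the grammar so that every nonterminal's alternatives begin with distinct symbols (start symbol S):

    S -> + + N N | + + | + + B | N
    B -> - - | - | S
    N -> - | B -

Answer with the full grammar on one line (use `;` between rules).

S has alternatives sharing prefix '+ +': factor to S → + + S' with S' → N N | ε | B.
B has alternatives sharing prefix '-': factor to B → - B' with B' → - | ε.

S -> N | + + S'; B -> S | - B'; N -> - | B -; S' -> N N | ε | B; B' -> - | ε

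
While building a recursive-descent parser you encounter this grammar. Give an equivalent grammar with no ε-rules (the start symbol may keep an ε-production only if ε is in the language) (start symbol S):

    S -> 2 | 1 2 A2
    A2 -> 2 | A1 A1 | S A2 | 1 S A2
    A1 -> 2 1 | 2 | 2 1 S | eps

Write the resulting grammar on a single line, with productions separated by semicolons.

S -> 2 | 1 2 A2 | 1 2; A2 -> 2 | A1 A1 | A1 | S A2 | S | 1 S A2 | 1 S; A1 -> 2 1 | 2 | 2 1 S

Nullable set = {A1, A2}.
ε ∉ L(G), so no ε-production is kept.
For each production, add variants omitting each subset of nullable occurrences: S → 1 2 A2 gives 1 2 A2 | 1 2. A2 → A1 A1 gives A1 A1 | A1. A2 → S A2 gives S A2 | S. A2 → 1 S A2 gives 1 S A2 | 1 S.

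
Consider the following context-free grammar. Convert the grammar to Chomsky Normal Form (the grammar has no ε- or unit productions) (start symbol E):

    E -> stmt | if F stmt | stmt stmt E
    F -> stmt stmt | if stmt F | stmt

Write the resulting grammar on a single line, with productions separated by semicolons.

E -> stmt | X1 Y1 | X2 Y2; F -> X2 X2 | X1 Y3 | stmt; X1 -> if; X2 -> stmt; Y1 -> F X2; Y2 -> X2 E; Y3 -> X2 F

Introduce a nonterminal for each terminal appearing in a rule of length ≥ 2: X1 → if, X2 → stmt.
Binarize each right-hand side of length ≥ 3 by chaining fresh nonterminals (Y1, Y2, …): affected rules were E → X1 F X2; E → X2 X2 E; F → X1 X2 F.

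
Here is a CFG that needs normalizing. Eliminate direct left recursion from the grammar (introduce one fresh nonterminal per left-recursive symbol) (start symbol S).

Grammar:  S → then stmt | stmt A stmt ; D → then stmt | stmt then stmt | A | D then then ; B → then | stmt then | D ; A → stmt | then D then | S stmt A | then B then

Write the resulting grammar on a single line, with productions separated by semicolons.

Directly left-recursive nonterminal: D.
For D: α = {then then}, β = {then stmt, stmt then stmt, A}. Rewrite as D → β D' and D' → α D' | ε.

S → then stmt | stmt A stmt; D → then stmt D' | stmt then stmt D' | A D'; B → then | stmt then | D; A → stmt | then D then | S stmt A | then B then; D' → then then D' | ε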